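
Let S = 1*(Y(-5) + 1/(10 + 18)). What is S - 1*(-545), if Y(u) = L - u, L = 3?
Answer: 15485/28 ≈ 553.04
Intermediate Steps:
Y(u) = 3 - u
S = 225/28 (S = 1*((3 - 1*(-5)) + 1/(10 + 18)) = 1*((3 + 5) + 1/28) = 1*(8 + 1/28) = 1*(225/28) = 225/28 ≈ 8.0357)
S - 1*(-545) = 225/28 - 1*(-545) = 225/28 + 545 = 15485/28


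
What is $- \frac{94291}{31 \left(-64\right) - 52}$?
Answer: $\frac{94291}{2036} \approx 46.312$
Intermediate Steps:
$- \frac{94291}{31 \left(-64\right) - 52} = - \frac{94291}{-1984 - 52} = - \frac{94291}{-2036} = \left(-94291\right) \left(- \frac{1}{2036}\right) = \frac{94291}{2036}$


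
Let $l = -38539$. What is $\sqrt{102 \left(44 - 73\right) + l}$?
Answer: $i \sqrt{41497} \approx 203.71 i$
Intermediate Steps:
$\sqrt{102 \left(44 - 73\right) + l} = \sqrt{102 \left(44 - 73\right) - 38539} = \sqrt{102 \left(-29\right) - 38539} = \sqrt{-2958 - 38539} = \sqrt{-41497} = i \sqrt{41497}$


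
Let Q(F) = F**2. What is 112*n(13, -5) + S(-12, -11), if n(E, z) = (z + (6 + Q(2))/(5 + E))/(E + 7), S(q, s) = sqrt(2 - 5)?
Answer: -224/9 + I*sqrt(3) ≈ -24.889 + 1.732*I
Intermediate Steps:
S(q, s) = I*sqrt(3) (S(q, s) = sqrt(-3) = I*sqrt(3))
n(E, z) = (z + 10/(5 + E))/(7 + E) (n(E, z) = (z + (6 + 2**2)/(5 + E))/(E + 7) = (z + (6 + 4)/(5 + E))/(7 + E) = (z + 10/(5 + E))/(7 + E))
112*n(13, -5) + S(-12, -11) = 112*((10 + 5*(-5) + 13*(-5))/(35 + 13**2 + 12*13)) + I*sqrt(3) = 112*((10 - 25 - 65)/(35 + 169 + 156)) + I*sqrt(3) = 112*(-80/360) + I*sqrt(3) = 112*((1/360)*(-80)) + I*sqrt(3) = 112*(-2/9) + I*sqrt(3) = -224/9 + I*sqrt(3)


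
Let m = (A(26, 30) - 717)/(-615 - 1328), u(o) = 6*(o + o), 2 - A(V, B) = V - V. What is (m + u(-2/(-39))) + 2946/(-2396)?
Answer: -7449385/30260282 ≈ -0.24618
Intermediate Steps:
A(V, B) = 2 (A(V, B) = 2 - (V - V) = 2 - 1*0 = 2 + 0 = 2)
u(o) = 12*o (u(o) = 6*(2*o) = 12*o)
m = 715/1943 (m = (2 - 717)/(-615 - 1328) = -715/(-1943) = -715*(-1/1943) = 715/1943 ≈ 0.36799)
(m + u(-2/(-39))) + 2946/(-2396) = (715/1943 + 12*(-2/(-39))) + 2946/(-2396) = (715/1943 + 12*(-2*(-1/39))) + 2946*(-1/2396) = (715/1943 + 12*(2/39)) - 1473/1198 = (715/1943 + 8/13) - 1473/1198 = 24839/25259 - 1473/1198 = -7449385/30260282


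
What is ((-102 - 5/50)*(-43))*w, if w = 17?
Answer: 746351/10 ≈ 74635.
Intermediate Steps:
((-102 - 5/50)*(-43))*w = ((-102 - 5/50)*(-43))*17 = ((-102 - 5*1/50)*(-43))*17 = ((-102 - ⅒)*(-43))*17 = -1021/10*(-43)*17 = (43903/10)*17 = 746351/10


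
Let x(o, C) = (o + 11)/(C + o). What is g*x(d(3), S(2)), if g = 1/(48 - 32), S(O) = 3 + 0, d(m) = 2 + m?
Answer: 1/8 ≈ 0.12500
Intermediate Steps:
S(O) = 3
x(o, C) = (11 + o)/(C + o)
g = 1/16 ≈ 0.062500
g*x(d(3), S(2)) = ((11 + (2 + 3))/(3 + (2 + 3)))/16 = ((11 + 5)/(3 + 5))/16 = (16/8)/16 = ((1/8)*16)/16 = (1/16)*2 = 1/8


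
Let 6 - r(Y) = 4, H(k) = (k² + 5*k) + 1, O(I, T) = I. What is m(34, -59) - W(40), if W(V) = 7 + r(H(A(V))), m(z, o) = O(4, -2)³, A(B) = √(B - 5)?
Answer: 55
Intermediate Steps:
A(B) = √(-5 + B)
H(k) = 1 + k² + 5*k
r(Y) = 2 (r(Y) = 6 - 1*4 = 6 - 4 = 2)
m(z, o) = 64 (m(z, o) = 4³ = 64)
W(V) = 9 (W(V) = 7 + 2 = 9)
m(34, -59) - W(40) = 64 - 1*9 = 64 - 9 = 55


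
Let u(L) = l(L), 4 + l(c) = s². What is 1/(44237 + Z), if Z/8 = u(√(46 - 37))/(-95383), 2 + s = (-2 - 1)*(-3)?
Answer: 95383/4219457411 ≈ 2.2606e-5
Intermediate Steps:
s = 7 (s = -2 + (-2 - 1)*(-3) = -2 - 3*(-3) = -2 + 9 = 7)
l(c) = 45 (l(c) = -4 + 7² = -4 + 49 = 45)
u(L) = 45
Z = -360/95383 (Z = 8*(45/(-95383)) = 8*(45*(-1/95383)) = 8*(-45/95383) = -360/95383 ≈ -0.0037743)
1/(44237 + Z) = 1/(44237 - 360/95383) = 1/(4219457411/95383) = 95383/4219457411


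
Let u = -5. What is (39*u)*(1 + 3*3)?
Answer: -1950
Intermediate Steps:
(39*u)*(1 + 3*3) = (39*(-5))*(1 + 3*3) = -195*(1 + 9) = -195*10 = -1950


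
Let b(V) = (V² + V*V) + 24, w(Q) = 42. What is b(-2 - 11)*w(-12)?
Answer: 15204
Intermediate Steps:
b(V) = 24 + 2*V² (b(V) = (V² + V²) + 24 = 2*V² + 24 = 24 + 2*V²)
b(-2 - 11)*w(-12) = (24 + 2*(-2 - 11)²)*42 = (24 + 2*(-13)²)*42 = (24 + 2*169)*42 = (24 + 338)*42 = 362*42 = 15204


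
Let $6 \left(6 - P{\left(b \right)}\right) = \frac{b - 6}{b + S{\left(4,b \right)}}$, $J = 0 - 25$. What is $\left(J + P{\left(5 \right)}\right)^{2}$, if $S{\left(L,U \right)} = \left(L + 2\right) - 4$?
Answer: $\frac{635209}{1764} \approx 360.1$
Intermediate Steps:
$J = -25$
$S{\left(L,U \right)} = -2 + L$ ($S{\left(L,U \right)} = \left(2 + L\right) - 4 = -2 + L$)
$P{\left(b \right)} = 6 - \frac{-6 + b}{6 \left(2 + b\right)}$ ($P{\left(b \right)} = 6 - \frac{\left(b - 6\right) \frac{1}{b + \left(-2 + 4\right)}}{6} = 6 - \frac{\left(-6 + b\right) \frac{1}{b + 2}}{6} = 6 - \frac{\left(-6 + b\right) \frac{1}{2 + b}}{6} = 6 - \frac{\frac{1}{2 + b} \left(-6 + b\right)}{6} = 6 - \frac{-6 + b}{6 \left(2 + b\right)}$)
$\left(J + P{\left(5 \right)}\right)^{2} = \left(-25 + \frac{78 + 35 \cdot 5}{6 \left(2 + 5\right)}\right)^{2} = \left(-25 + \frac{78 + 175}{6 \cdot 7}\right)^{2} = \left(-25 + \frac{1}{6} \cdot \frac{1}{7} \cdot 253\right)^{2} = \left(-25 + \frac{253}{42}\right)^{2} = \left(- \frac{797}{42}\right)^{2} = \frac{635209}{1764}$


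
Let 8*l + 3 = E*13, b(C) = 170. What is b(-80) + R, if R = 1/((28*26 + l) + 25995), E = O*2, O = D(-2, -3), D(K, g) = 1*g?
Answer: 36329518/213703 ≈ 170.00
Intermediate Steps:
D(K, g) = g
O = -3
E = -6 (E = -3*2 = -6)
l = -81/8 (l = -3/8 + (-6*13)/8 = -3/8 + (⅛)*(-78) = -3/8 - 39/4 = -81/8 ≈ -10.125)
R = 8/213703 (R = 1/((28*26 - 81/8) + 25995) = 1/((728 - 81/8) + 25995) = 1/(5743/8 + 25995) = 1/(213703/8) = 8/213703 ≈ 3.7435e-5)
b(-80) + R = 170 + 8/213703 = 36329518/213703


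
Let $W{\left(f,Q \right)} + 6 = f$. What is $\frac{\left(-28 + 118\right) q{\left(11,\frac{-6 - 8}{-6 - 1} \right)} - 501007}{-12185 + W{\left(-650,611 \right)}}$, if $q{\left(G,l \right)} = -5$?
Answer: $\frac{501457}{12841} \approx 39.051$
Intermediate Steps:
$W{\left(f,Q \right)} = -6 + f$
$\frac{\left(-28 + 118\right) q{\left(11,\frac{-6 - 8}{-6 - 1} \right)} - 501007}{-12185 + W{\left(-650,611 \right)}} = \frac{\left(-28 + 118\right) \left(-5\right) - 501007}{-12185 - 656} = \frac{90 \left(-5\right) - 501007}{-12185 - 656} = \frac{-450 - 501007}{-12841} = \left(-501457\right) \left(- \frac{1}{12841}\right) = \frac{501457}{12841}$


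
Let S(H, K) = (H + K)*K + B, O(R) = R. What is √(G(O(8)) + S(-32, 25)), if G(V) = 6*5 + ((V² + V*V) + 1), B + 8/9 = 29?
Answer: √109/3 ≈ 3.4801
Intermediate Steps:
B = 253/9 (B = -8/9 + 29 = 253/9 ≈ 28.111)
S(H, K) = 253/9 + K*(H + K) (S(H, K) = (H + K)*K + 253/9 = K*(H + K) + 253/9 = 253/9 + K*(H + K))
G(V) = 31 + 2*V² (G(V) = 30 + ((V² + V²) + 1) = 30 + (2*V² + 1) = 30 + (1 + 2*V²) = 31 + 2*V²)
√(G(O(8)) + S(-32, 25)) = √((31 + 2*8²) + (253/9 + 25² - 32*25)) = √((31 + 2*64) + (253/9 + 625 - 800)) = √((31 + 128) - 1322/9) = √(159 - 1322/9) = √(109/9) = √109/3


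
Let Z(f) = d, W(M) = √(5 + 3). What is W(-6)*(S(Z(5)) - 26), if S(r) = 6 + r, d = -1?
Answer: -42*√2 ≈ -59.397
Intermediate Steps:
W(M) = 2*√2 (W(M) = √8 = 2*√2)
Z(f) = -1
W(-6)*(S(Z(5)) - 26) = (2*√2)*((6 - 1) - 26) = (2*√2)*(5 - 26) = (2*√2)*(-21) = -42*√2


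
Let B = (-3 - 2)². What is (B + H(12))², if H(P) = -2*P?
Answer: 1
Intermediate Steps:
B = 25 (B = (-5)² = 25)
(B + H(12))² = (25 - 2*12)² = (25 - 24)² = 1² = 1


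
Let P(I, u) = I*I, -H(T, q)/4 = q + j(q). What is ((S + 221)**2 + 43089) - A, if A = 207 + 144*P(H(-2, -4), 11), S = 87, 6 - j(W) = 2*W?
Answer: -92654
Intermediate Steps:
j(W) = 6 - 2*W
H(T, q) = -24 + 4*q (H(T, q) = -4*(q + (6 - 2*q)) = -4*(6 - q) = -24 + 4*q)
P(I, u) = I**2
A = 230607 (A = 207 + 144*(-24 + 4*(-4))**2 = 207 + 144*(-24 - 16)**2 = 207 + 144*(-40)**2 = 207 + 144*1600 = 207 + 230400 = 230607)
((S + 221)**2 + 43089) - A = ((87 + 221)**2 + 43089) - 1*230607 = (308**2 + 43089) - 230607 = (94864 + 43089) - 230607 = 137953 - 230607 = -92654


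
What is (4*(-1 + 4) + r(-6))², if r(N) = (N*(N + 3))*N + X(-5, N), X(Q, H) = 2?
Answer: 8836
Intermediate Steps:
r(N) = 2 + N²*(3 + N) (r(N) = (N*(N + 3))*N + 2 = (N*(3 + N))*N + 2 = N²*(3 + N) + 2 = 2 + N²*(3 + N))
(4*(-1 + 4) + r(-6))² = (4*(-1 + 4) + (2 + (-6)³ + 3*(-6)²))² = (4*3 + (2 - 216 + 3*36))² = (12 + (2 - 216 + 108))² = (12 - 106)² = (-94)² = 8836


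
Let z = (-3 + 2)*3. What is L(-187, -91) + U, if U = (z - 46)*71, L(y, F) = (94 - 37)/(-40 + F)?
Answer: -455806/131 ≈ -3479.4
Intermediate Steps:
z = -3 (z = -1*3 = -3)
L(y, F) = 57/(-40 + F)
U = -3479 (U = (-3 - 46)*71 = -49*71 = -3479)
L(-187, -91) + U = 57/(-40 - 91) - 3479 = 57/(-131) - 3479 = 57*(-1/131) - 3479 = -57/131 - 3479 = -455806/131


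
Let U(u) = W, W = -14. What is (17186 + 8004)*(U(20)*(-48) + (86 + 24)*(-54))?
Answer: -132700920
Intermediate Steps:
U(u) = -14
(17186 + 8004)*(U(20)*(-48) + (86 + 24)*(-54)) = (17186 + 8004)*(-14*(-48) + (86 + 24)*(-54)) = 25190*(672 + 110*(-54)) = 25190*(672 - 5940) = 25190*(-5268) = -132700920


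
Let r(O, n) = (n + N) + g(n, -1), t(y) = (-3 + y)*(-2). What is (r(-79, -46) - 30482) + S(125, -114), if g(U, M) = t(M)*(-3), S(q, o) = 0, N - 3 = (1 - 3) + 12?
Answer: -30539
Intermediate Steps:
N = 13 (N = 3 + ((1 - 3) + 12) = 3 + (-2 + 12) = 3 + 10 = 13)
t(y) = 6 - 2*y
g(U, M) = -18 + 6*M (g(U, M) = (6 - 2*M)*(-3) = -18 + 6*M)
r(O, n) = -11 + n (r(O, n) = (n + 13) + (-18 + 6*(-1)) = (13 + n) + (-18 - 6) = (13 + n) - 24 = -11 + n)
(r(-79, -46) - 30482) + S(125, -114) = ((-11 - 46) - 30482) + 0 = (-57 - 30482) + 0 = -30539 + 0 = -30539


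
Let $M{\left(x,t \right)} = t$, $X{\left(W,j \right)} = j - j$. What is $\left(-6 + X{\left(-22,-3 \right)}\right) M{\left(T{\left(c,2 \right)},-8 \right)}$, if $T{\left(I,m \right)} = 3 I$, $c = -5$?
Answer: $48$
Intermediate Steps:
$X{\left(W,j \right)} = 0$
$\left(-6 + X{\left(-22,-3 \right)}\right) M{\left(T{\left(c,2 \right)},-8 \right)} = \left(-6 + 0\right) \left(-8\right) = \left(-6\right) \left(-8\right) = 48$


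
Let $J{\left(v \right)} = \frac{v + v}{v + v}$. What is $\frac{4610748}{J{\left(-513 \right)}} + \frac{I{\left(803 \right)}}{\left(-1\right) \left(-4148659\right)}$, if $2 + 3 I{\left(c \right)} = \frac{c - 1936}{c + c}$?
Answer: $\frac{8378248479875821}{1817112642} \approx 4.6107 \cdot 10^{6}$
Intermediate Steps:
$I{\left(c \right)} = - \frac{2}{3} + \frac{-1936 + c}{6 c}$ ($I{\left(c \right)} = - \frac{2}{3} + \frac{\left(c - 1936\right) \frac{1}{c + c}}{3} = - \frac{2}{3} + \frac{\left(-1936 + c\right) \frac{1}{2 c}}{3} = - \frac{2}{3} + \frac{\frac{1}{2} \frac{1}{c} \left(-1936 + c\right)}{3} = - \frac{2}{3} + \frac{-1936 + c}{6 c}$)
$J{\left(v \right)} = 1$ ($J{\left(v \right)} = \frac{2 v}{2 v} = 2 v \frac{1}{2 v} = 1$)
$\frac{4610748}{J{\left(-513 \right)}} + \frac{I{\left(803 \right)}}{\left(-1\right) \left(-4148659\right)} = \frac{4610748}{1} + \frac{\frac{1}{6} \cdot \frac{1}{803} \left(-1936 - 2409\right)}{\left(-1\right) \left(-4148659\right)} = 4610748 \cdot 1 + \frac{\frac{1}{6} \cdot \frac{1}{803} \left(-1936 - 2409\right)}{4148659} = 4610748 + \frac{1}{6} \cdot \frac{1}{803} \left(-4345\right) \frac{1}{4148659} = 4610748 - \frac{395}{1817112642} = \frac{8378248479875821}{1817112642}$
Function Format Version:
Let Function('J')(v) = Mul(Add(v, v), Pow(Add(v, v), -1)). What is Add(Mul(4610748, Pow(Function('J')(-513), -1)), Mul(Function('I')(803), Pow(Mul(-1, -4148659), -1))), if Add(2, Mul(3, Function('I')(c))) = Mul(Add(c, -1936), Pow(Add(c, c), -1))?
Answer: Rational(8378248479875821, 1817112642) ≈ 4.6107e+6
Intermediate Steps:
Function('I')(c) = Add(Rational(-2, 3), Mul(Rational(1, 6), Pow(c, -1), Add(-1936, c))) (Function('I')(c) = Add(Rational(-2, 3), Mul(Rational(1, 3), Mul(Add(c, -1936), Pow(Add(c, c), -1)))) = Add(Rational(-2, 3), Mul(Rational(1, 3), Mul(Add(-1936, c), Pow(Mul(2, c), -1)))) = Add(Rational(-2, 3), Mul(Rational(1, 3), Mul(Add(-1936, c), Mul(Rational(1, 2), Pow(c, -1))))) = Add(Rational(-2, 3), Mul(Rational(1, 3), Mul(Rational(1, 2), Pow(c, -1), Add(-1936, c)))) = Add(Rational(-2, 3), Mul(Rational(1, 6), Pow(c, -1), Add(-1936, c))))
Function('J')(v) = 1 (Function('J')(v) = Mul(Mul(2, v), Pow(Mul(2, v), -1)) = Mul(Mul(2, v), Mul(Rational(1, 2), Pow(v, -1))) = 1)
Add(Mul(4610748, Pow(Function('J')(-513), -1)), Mul(Function('I')(803), Pow(Mul(-1, -4148659), -1))) = Add(Mul(4610748, Pow(1, -1)), Mul(Mul(Rational(1, 6), Pow(803, -1), Add(-1936, Mul(-3, 803))), Pow(Mul(-1, -4148659), -1))) = Add(Mul(4610748, 1), Mul(Mul(Rational(1, 6), Rational(1, 803), Add(-1936, -2409)), Pow(4148659, -1))) = Add(4610748, Mul(Mul(Rational(1, 6), Rational(1, 803), -4345), Rational(1, 4148659))) = Add(4610748, Mul(Rational(-395, 438), Rational(1, 4148659))) = Add(4610748, Rational(-395, 1817112642)) = Rational(8378248479875821, 1817112642)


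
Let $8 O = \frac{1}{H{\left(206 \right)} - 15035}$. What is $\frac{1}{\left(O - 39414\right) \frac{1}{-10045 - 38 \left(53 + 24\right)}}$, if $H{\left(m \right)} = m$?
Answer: $\frac{1538775672}{4675761649} \approx 0.3291$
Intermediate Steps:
$O = - \frac{1}{118632}$ ($O = \frac{1}{8 \left(206 - 15035\right)} = \frac{1}{8 \left(-14829\right)} = \frac{1}{8} \left(- \frac{1}{14829}\right) = - \frac{1}{118632} \approx -8.4294 \cdot 10^{-6}$)
$\frac{1}{\left(O - 39414\right) \frac{1}{-10045 - 38 \left(53 + 24\right)}} = \frac{1}{\left(- \frac{1}{118632} - 39414\right) \frac{1}{-10045 - 38 \left(53 + 24\right)}} = \frac{1}{\left(- \frac{4675761649}{118632}\right) \frac{1}{-10045 - 2926}} = \frac{1}{\left(- \frac{4675761649}{118632}\right) \frac{1}{-12971}} = \frac{1}{\left(- \frac{4675761649}{118632}\right) \left(- \frac{1}{12971}\right)} = \frac{1}{\frac{4675761649}{1538775672}} = \frac{1538775672}{4675761649}$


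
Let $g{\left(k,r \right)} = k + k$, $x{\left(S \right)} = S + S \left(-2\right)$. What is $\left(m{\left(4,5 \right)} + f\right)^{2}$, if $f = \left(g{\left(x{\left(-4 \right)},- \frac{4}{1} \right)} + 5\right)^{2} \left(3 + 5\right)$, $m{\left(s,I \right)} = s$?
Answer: $1838736$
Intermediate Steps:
$x{\left(S \right)} = - S$ ($x{\left(S \right)} = S - 2 S = - S$)
$g{\left(k,r \right)} = 2 k$
$f = 1352$ ($f = \left(2 \left(\left(-1\right) \left(-4\right)\right) + 5\right)^{2} \left(3 + 5\right) = \left(2 \cdot 4 + 5\right)^{2} \cdot 8 = \left(8 + 5\right)^{2} \cdot 8 = 13^{2} \cdot 8 = 169 \cdot 8 = 1352$)
$\left(m{\left(4,5 \right)} + f\right)^{2} = \left(4 + 1352\right)^{2} = 1356^{2} = 1838736$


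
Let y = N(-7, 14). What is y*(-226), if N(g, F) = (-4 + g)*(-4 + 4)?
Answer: 0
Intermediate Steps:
N(g, F) = 0 (N(g, F) = (-4 + g)*0 = 0)
y = 0
y*(-226) = 0*(-226) = 0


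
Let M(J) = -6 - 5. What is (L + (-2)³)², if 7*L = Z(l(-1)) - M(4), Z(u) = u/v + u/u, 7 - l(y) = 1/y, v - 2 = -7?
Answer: 51984/1225 ≈ 42.436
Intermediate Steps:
v = -5 (v = 2 - 7 = -5)
M(J) = -11
l(y) = 7 - 1/y
Z(u) = 1 - u/5 (Z(u) = u/(-5) + u/u = u*(-⅕) + 1 = -u/5 + 1 = 1 - u/5)
L = 52/35 (L = ((1 - (7 - 1/(-1))/5) - 1*(-11))/7 = ((1 - (7 - 1*(-1))/5) + 11)/7 = ((1 - (7 + 1)/5) + 11)/7 = ((1 - ⅕*8) + 11)/7 = ((1 - 8/5) + 11)/7 = (-⅗ + 11)/7 = (⅐)*(52/5) = 52/35 ≈ 1.4857)
(L + (-2)³)² = (52/35 + (-2)³)² = (52/35 - 8)² = (-228/35)² = 51984/1225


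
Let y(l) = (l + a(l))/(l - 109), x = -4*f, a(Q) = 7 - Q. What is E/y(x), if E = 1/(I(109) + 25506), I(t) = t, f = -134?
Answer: 61/25615 ≈ 0.0023814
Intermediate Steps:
x = 536 (x = -4*(-134) = 536)
E = 1/25615 (E = 1/(109 + 25506) = 1/25615 ≈ 3.9040e-5)
y(l) = 7/(-109 + l) (y(l) = (l + (7 - l))/(l - 109) = 7/(-109 + l))
E/y(x) = 1/(25615*((7/(-109 + 536)))) = 1/(25615*((7/427))) = 1/(25615*((7*(1/427)))) = 1/(25615*(1/61)) = (1/25615)*61 = 61/25615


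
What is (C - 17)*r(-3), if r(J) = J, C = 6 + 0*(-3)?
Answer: 33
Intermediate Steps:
C = 6 (C = 6 + 0 = 6)
(C - 17)*r(-3) = (6 - 17)*(-3) = -11*(-3) = 33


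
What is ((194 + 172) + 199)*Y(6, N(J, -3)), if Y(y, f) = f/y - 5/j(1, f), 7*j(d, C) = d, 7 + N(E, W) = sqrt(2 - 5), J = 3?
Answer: -122605/6 + 565*I*sqrt(3)/6 ≈ -20434.0 + 163.1*I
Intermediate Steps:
N(E, W) = -7 + I*sqrt(3) (N(E, W) = -7 + sqrt(2 - 5) = -7 + sqrt(-3) = -7 + I*sqrt(3))
j(d, C) = d/7
Y(y, f) = -35 + f/y (Y(y, f) = f/y - 5/((1/7)*1) = f/y - 5/1/7 = f/y - 5*7 = f/y - 35 = -35 + f/y)
((194 + 172) + 199)*Y(6, N(J, -3)) = ((194 + 172) + 199)*(-35 + (-7 + I*sqrt(3))/6) = (366 + 199)*(-35 + (-7 + I*sqrt(3))*(1/6)) = 565*(-35 + (-7/6 + I*sqrt(3)/6)) = 565*(-217/6 + I*sqrt(3)/6) = -122605/6 + 565*I*sqrt(3)/6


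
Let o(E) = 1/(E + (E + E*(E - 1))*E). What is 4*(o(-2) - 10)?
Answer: -202/5 ≈ -40.400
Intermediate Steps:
o(E) = 1/(E + E*(E + E*(-1 + E))) (o(E) = 1/(E + (E + E*(-1 + E))*E) = 1/(E + E*(E + E*(-1 + E))))
4*(o(-2) - 10) = 4*(1/(-2 + (-2)³) - 10) = 4*(1/(-2 - 8) - 10) = 4*(1/(-10) - 10) = 4*(-⅒ - 10) = 4*(-101/10) = -202/5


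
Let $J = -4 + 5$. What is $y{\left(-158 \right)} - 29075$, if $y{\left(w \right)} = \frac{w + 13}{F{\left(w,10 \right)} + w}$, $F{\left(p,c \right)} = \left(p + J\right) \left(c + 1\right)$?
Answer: $- \frac{377974}{13} \approx -29075.0$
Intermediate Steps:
$J = 1$
$F{\left(p,c \right)} = \left(1 + c\right) \left(1 + p\right)$ ($F{\left(p,c \right)} = \left(p + 1\right) \left(c + 1\right) = \left(1 + p\right) \left(1 + c\right) = \left(1 + c\right) \left(1 + p\right)$)
$y{\left(w \right)} = \frac{13 + w}{11 + 12 w}$ ($y{\left(w \right)} = \frac{w + 13}{\left(1 + 10 + w + 10 w\right) + w} = \frac{13 + w}{\left(11 + 11 w\right) + w} = \frac{13 + w}{11 + 12 w}$)
$y{\left(-158 \right)} - 29075 = \frac{13 - 158}{11 + 12 \left(-158\right)} - 29075 = \frac{1}{11 - 1896} \left(-145\right) - 29075 = \frac{1}{-1885} \left(-145\right) - 29075 = \left(- \frac{1}{1885}\right) \left(-145\right) - 29075 = \frac{1}{13} - 29075 = - \frac{377974}{13}$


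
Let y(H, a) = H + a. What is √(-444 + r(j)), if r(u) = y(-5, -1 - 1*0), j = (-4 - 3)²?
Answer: 15*I*√2 ≈ 21.213*I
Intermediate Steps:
j = 49 (j = (-7)² = 49)
r(u) = -6 (r(u) = -5 + (-1 - 1*0) = -5 + (-1 + 0) = -5 - 1 = -6)
√(-444 + r(j)) = √(-444 - 6) = √(-450) = 15*I*√2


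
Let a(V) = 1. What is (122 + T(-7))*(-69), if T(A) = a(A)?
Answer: -8487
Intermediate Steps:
T(A) = 1
(122 + T(-7))*(-69) = (122 + 1)*(-69) = 123*(-69) = -8487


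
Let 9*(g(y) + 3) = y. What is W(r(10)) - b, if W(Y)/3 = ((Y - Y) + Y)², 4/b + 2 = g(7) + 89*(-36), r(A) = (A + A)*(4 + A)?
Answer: 3395582418/14437 ≈ 2.3520e+5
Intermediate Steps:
r(A) = 2*A*(4 + A) (r(A) = (2*A)*(4 + A) = 2*A*(4 + A))
g(y) = -3 + y/9
b = -18/14437 (b = 4/(-2 + ((-3 + (⅑)*7) + 89*(-36))) = 4/(-2 + ((-3 + 7/9) - 3204)) = 4/(-2 + (-20/9 - 3204)) = 4/(-2 - 28856/9) = 4/(-28874/9) = 4*(-9/28874) = -18/14437 ≈ -0.0012468)
W(Y) = 3*Y² (W(Y) = 3*((Y - Y) + Y)² = 3*(0 + Y)² = 3*Y²)
W(r(10)) - b = 3*(2*10*(4 + 10))² - 1*(-18/14437) = 3*(2*10*14)² + 18/14437 = 3*280² + 18/14437 = 3*78400 + 18/14437 = 235200 + 18/14437 = 3395582418/14437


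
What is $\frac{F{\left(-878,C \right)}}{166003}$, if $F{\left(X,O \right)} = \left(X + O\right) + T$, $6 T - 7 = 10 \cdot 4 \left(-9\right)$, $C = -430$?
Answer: $- \frac{8201}{996018} \approx -0.0082338$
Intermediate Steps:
$T = - \frac{353}{6}$ ($T = \frac{7}{6} + \frac{10 \cdot 4 \left(-9\right)}{6} = \frac{7}{6} + \frac{40 \left(-9\right)}{6} = \frac{7}{6} + \frac{1}{6} \left(-360\right) = \frac{7}{6} - 60 = - \frac{353}{6} \approx -58.833$)
$F{\left(X,O \right)} = - \frac{353}{6} + O + X$ ($F{\left(X,O \right)} = \left(X + O\right) - \frac{353}{6} = \left(O + X\right) - \frac{353}{6} = - \frac{353}{6} + O + X$)
$\frac{F{\left(-878,C \right)}}{166003} = \frac{- \frac{353}{6} - 430 - 878}{166003} = \left(- \frac{8201}{6}\right) \frac{1}{166003} = - \frac{8201}{996018}$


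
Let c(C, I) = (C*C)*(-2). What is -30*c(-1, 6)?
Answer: 60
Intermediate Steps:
c(C, I) = -2*C² (c(C, I) = C²*(-2) = -2*C²)
-30*c(-1, 6) = -(-60)*(-1)² = -(-60) = -30*(-2) = 60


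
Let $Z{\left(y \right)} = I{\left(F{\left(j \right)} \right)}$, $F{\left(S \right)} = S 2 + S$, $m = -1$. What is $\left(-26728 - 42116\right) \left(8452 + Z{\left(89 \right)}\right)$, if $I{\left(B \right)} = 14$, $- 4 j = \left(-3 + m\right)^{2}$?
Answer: $-582833304$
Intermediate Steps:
$j = -4$ ($j = - \frac{\left(-3 - 1\right)^{2}}{4} = - \frac{\left(-4\right)^{2}}{4} = \left(- \frac{1}{4}\right) 16 = -4$)
$F{\left(S \right)} = 3 S$ ($F{\left(S \right)} = 2 S + S = 3 S$)
$Z{\left(y \right)} = 14$
$\left(-26728 - 42116\right) \left(8452 + Z{\left(89 \right)}\right) = \left(-26728 - 42116\right) \left(8452 + 14\right) = \left(-68844\right) 8466 = -582833304$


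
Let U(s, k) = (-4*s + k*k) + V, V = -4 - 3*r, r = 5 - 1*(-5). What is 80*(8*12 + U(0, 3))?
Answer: 5680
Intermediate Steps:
r = 10 (r = 5 + 5 = 10)
V = -34 (V = -4 - 3*10 = -4 - 30 = -34)
U(s, k) = -34 + k² - 4*s (U(s, k) = (-4*s + k*k) - 34 = (-4*s + k²) - 34 = (k² - 4*s) - 34 = -34 + k² - 4*s)
80*(8*12 + U(0, 3)) = 80*(8*12 + (-34 + 3² - 4*0)) = 80*(96 + (-34 + 9 + 0)) = 80*(96 - 25) = 80*71 = 5680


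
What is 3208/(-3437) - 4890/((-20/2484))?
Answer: 2087417498/3437 ≈ 6.0734e+5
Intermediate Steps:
3208/(-3437) - 4890/((-20/2484)) = 3208*(-1/3437) - 4890/((-20*1/2484)) = -3208/3437 - 4890/(-5/621) = -3208/3437 - 4890*(-621/5) = -3208/3437 + 607338 = 2087417498/3437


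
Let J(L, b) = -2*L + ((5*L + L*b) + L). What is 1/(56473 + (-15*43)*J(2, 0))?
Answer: 1/51313 ≈ 1.9488e-5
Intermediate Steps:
J(L, b) = 4*L + L*b (J(L, b) = -2*L + (6*L + L*b) = 4*L + L*b)
1/(56473 + (-15*43)*J(2, 0)) = 1/(56473 + (-15*43)*(2*(4 + 0))) = 1/(56473 - 1290*4) = 1/(56473 - 645*8) = 1/(56473 - 5160) = 1/51313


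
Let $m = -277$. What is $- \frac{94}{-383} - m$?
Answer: $\frac{106185}{383} \approx 277.25$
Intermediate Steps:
$- \frac{94}{-383} - m = - \frac{94}{-383} - -277 = \left(-94\right) \left(- \frac{1}{383}\right) + 277 = \frac{94}{383} + 277 = \frac{106185}{383}$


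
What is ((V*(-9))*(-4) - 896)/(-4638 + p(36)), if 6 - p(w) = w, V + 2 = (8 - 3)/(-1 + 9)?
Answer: 1891/9336 ≈ 0.20255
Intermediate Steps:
V = -11/8 (V = -2 + (8 - 3)/(-1 + 9) = -2 + 5/8 = -11/8 ≈ -1.3750)
p(w) = 6 - w
((V*(-9))*(-4) - 896)/(-4638 + p(36)) = (-11/8*(-9)*(-4) - 896)/(-4638 + (6 - 1*36)) = ((99/8)*(-4) - 896)/(-4638 + (6 - 36)) = (-99/2 - 896)/(-4638 - 30) = -1891/2/(-4668) = -1891/2*(-1/4668) = 1891/9336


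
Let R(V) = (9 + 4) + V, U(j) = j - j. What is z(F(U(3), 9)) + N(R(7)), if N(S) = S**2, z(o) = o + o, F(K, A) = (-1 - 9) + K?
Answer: 380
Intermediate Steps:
U(j) = 0
R(V) = 13 + V
F(K, A) = -10 + K
z(o) = 2*o
z(F(U(3), 9)) + N(R(7)) = 2*(-10 + 0) + (13 + 7)**2 = 2*(-10) + 20**2 = -20 + 400 = 380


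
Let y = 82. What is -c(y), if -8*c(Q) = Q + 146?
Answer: 57/2 ≈ 28.500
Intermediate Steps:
c(Q) = -73/4 - Q/8 (c(Q) = -(Q + 146)/8 = -(146 + Q)/8 = -73/4 - Q/8)
-c(y) = -(-73/4 - ⅛*82) = -(-73/4 - 41/4) = -1*(-57/2) = 57/2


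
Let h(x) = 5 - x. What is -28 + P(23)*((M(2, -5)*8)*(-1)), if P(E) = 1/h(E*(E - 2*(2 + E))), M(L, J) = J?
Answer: -8744/313 ≈ -27.936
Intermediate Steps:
P(E) = 1/(5 - E*(-4 - E)) (P(E) = 1/(5 - E*(E - 2*(2 + E))) = 1/(5 - E*(E + (-4 - 2*E))) = 1/(5 - E*(-4 - E)))
-28 + P(23)*((M(2, -5)*8)*(-1)) = -28 + (-5*8*(-1))/(5 + 23**2 + 4*23) = -28 + (-40*(-1))/(5 + 529 + 92) = -28 + 40/626 = -28 + (1/626)*40 = -28 + 20/313 = -8744/313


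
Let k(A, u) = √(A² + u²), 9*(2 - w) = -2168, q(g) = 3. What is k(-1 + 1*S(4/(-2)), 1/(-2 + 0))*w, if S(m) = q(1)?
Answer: 1093*√17/9 ≈ 500.73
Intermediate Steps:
S(m) = 3
w = 2186/9 (w = 2 - ⅑*(-2168) = 2 + 2168/9 = 2186/9 ≈ 242.89)
k(-1 + 1*S(4/(-2)), 1/(-2 + 0))*w = √((-1 + 1*3)² + (1/(-2 + 0))²)*(2186/9) = √((-1 + 3)² + (1/(-2))²)*(2186/9) = √(2² + (-½)²)*(2186/9) = √(4 + ¼)*(2186/9) = √(17/4)*(2186/9) = (√17/2)*(2186/9) = 1093*√17/9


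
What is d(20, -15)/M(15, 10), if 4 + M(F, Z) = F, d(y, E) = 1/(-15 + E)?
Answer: -1/330 ≈ -0.0030303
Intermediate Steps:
M(F, Z) = -4 + F
d(20, -15)/M(15, 10) = 1/((-15 - 15)*(-4 + 15)) = 1/(-30*11) = -1/30*1/11 = -1/330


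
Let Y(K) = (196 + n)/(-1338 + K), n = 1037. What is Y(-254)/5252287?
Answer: -1233/8361640904 ≈ -1.4746e-7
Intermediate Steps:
Y(K) = 1233/(-1338 + K) (Y(K) = (196 + 1037)/(-1338 + K) = 1233/(-1338 + K))
Y(-254)/5252287 = (1233/(-1338 - 254))/5252287 = (1233/(-1592))*(1/5252287) = (1233*(-1/1592))*(1/5252287) = -1233/1592*1/5252287 = -1233/8361640904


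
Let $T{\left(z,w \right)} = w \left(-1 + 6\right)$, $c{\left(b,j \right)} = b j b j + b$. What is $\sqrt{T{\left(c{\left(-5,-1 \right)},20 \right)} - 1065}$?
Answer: $i \sqrt{965} \approx 31.064 i$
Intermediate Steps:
$c{\left(b,j \right)} = b + b^{2} j^{2}$ ($c{\left(b,j \right)} = j b^{2} j + b = b^{2} j^{2} + b = b + b^{2} j^{2}$)
$T{\left(z,w \right)} = 5 w$ ($T{\left(z,w \right)} = w 5 = 5 w$)
$\sqrt{T{\left(c{\left(-5,-1 \right)},20 \right)} - 1065} = \sqrt{5 \cdot 20 - 1065} = \sqrt{100 - 1065} = \sqrt{-965} = i \sqrt{965}$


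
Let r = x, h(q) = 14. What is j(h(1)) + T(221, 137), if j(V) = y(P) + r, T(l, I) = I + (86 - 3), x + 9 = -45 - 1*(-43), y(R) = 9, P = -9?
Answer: 218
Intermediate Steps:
x = -11 (x = -9 + (-45 - 1*(-43)) = -9 + (-45 + 43) = -9 - 2 = -11)
r = -11
T(l, I) = 83 + I (T(l, I) = I + 83 = 83 + I)
j(V) = -2 (j(V) = 9 - 11 = -2)
j(h(1)) + T(221, 137) = -2 + (83 + 137) = -2 + 220 = 218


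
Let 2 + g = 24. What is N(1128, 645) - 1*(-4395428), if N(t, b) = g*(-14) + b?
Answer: 4395765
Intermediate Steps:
g = 22 (g = -2 + 24 = 22)
N(t, b) = -308 + b (N(t, b) = 22*(-14) + b = -308 + b)
N(1128, 645) - 1*(-4395428) = (-308 + 645) - 1*(-4395428) = 337 + 4395428 = 4395765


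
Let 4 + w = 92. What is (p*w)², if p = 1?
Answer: 7744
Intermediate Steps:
w = 88 (w = -4 + 92 = 88)
(p*w)² = (1*88)² = 88² = 7744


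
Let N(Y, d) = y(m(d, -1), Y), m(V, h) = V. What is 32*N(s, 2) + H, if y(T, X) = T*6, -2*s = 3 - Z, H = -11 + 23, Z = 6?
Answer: 396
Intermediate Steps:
H = 12
s = 3/2 (s = -(3 - 1*6)/2 = -(3 - 6)/2 = -½*(-3) = 3/2 ≈ 1.5000)
y(T, X) = 6*T
N(Y, d) = 6*d
32*N(s, 2) + H = 32*(6*2) + 12 = 32*12 + 12 = 384 + 12 = 396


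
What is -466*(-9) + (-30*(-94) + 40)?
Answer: 7054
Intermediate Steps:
-466*(-9) + (-30*(-94) + 40) = 4194 + (2820 + 40) = 4194 + 2860 = 7054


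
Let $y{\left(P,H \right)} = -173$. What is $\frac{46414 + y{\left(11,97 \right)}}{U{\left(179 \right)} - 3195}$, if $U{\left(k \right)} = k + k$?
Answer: $- \frac{46241}{2837} \approx -16.299$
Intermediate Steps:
$U{\left(k \right)} = 2 k$
$\frac{46414 + y{\left(11,97 \right)}}{U{\left(179 \right)} - 3195} = \frac{46414 - 173}{2 \cdot 179 - 3195} = \frac{46241}{358 - 3195} = \frac{46241}{-2837} = 46241 \left(- \frac{1}{2837}\right) = - \frac{46241}{2837}$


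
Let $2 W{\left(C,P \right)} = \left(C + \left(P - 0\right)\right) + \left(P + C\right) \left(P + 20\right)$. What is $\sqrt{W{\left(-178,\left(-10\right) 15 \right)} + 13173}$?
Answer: $\sqrt{34329} \approx 185.28$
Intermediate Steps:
$W{\left(C,P \right)} = \frac{C}{2} + \frac{P}{2} + \frac{\left(20 + P\right) \left(C + P\right)}{2}$ ($W{\left(C,P \right)} = \frac{\left(C + \left(P - 0\right)\right) + \left(P + C\right) \left(P + 20\right)}{2} = \frac{\left(C + \left(P + 0\right)\right) + \left(C + P\right) \left(20 + P\right)}{2} = \frac{\left(C + P\right) + \left(20 + P\right) \left(C + P\right)}{2} = \frac{C + P + \left(20 + P\right) \left(C + P\right)}{2} = \frac{C}{2} + \frac{P}{2} + \frac{\left(20 + P\right) \left(C + P\right)}{2}$)
$\sqrt{W{\left(-178,\left(-10\right) 15 \right)} + 13173} = \sqrt{\left(\frac{\left(\left(-10\right) 15\right)^{2}}{2} + \frac{21}{2} \left(-178\right) + \frac{21 \left(\left(-10\right) 15\right)}{2} + \frac{1}{2} \left(-178\right) \left(\left(-10\right) 15\right)\right) + 13173} = \sqrt{\left(\frac{\left(-150\right)^{2}}{2} - 1869 + \frac{21}{2} \left(-150\right) + \frac{1}{2} \left(-178\right) \left(-150\right)\right) + 13173} = \sqrt{\left(\frac{1}{2} \cdot 22500 - 1869 - 1575 + 13350\right) + 13173} = \sqrt{\left(11250 - 1869 - 1575 + 13350\right) + 13173} = \sqrt{21156 + 13173} = \sqrt{34329}$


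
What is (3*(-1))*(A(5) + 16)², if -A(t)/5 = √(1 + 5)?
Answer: -1218 + 480*√6 ≈ -42.245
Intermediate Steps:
A(t) = -5*√6 (A(t) = -5*√(1 + 5) = -5*√6)
(3*(-1))*(A(5) + 16)² = (3*(-1))*(-5*√6 + 16)² = -3*(16 - 5*√6)²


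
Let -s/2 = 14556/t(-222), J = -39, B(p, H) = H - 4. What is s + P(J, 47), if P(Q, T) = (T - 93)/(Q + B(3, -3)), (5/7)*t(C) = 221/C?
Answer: 32315867/1547 ≈ 20889.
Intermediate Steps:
B(p, H) = -4 + H
t(C) = 1547/(5*C) (t(C) = 7*(221/C)/5 = 1547/(5*C))
P(Q, T) = (-93 + T)/(-7 + Q) (P(Q, T) = (T - 93)/(Q + (-4 - 3)) = (-93 + T)/(Q - 7) = (-93 + T)/(-7 + Q))
s = 32314320/1547 (s = -29112/((1547/5)/(-222)) = -29112/((1547/5)*(-1/222)) = -29112/(-1547/1110) = -29112*(-1110)/1547 = -2*(-16157160/1547) = 32314320/1547 ≈ 20888.)
s + P(J, 47) = 32314320/1547 + (-93 + 47)/(-7 - 39) = 32314320/1547 - 46/(-46) = 32314320/1547 - 1/46*(-46) = 32314320/1547 + 1 = 32315867/1547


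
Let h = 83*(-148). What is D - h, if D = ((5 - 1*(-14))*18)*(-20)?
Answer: 5444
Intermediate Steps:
h = -12284
D = -6840 (D = ((5 + 14)*18)*(-20) = (19*18)*(-20) = 342*(-20) = -6840)
D - h = -6840 - 1*(-12284) = -6840 + 12284 = 5444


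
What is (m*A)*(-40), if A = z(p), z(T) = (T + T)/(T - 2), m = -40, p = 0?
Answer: 0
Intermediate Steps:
z(T) = 2*T/(-2 + T) (z(T) = (2*T)/(-2 + T) = 2*T/(-2 + T))
A = 0 (A = 2*0/(-2 + 0) = 2*0/(-2) = 2*0*(-1/2) = 0)
(m*A)*(-40) = -40*0*(-40) = 0*(-40) = 0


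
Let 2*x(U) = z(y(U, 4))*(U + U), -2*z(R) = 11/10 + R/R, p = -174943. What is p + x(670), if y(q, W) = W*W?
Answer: -351293/2 ≈ -1.7565e+5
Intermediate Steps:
y(q, W) = W²
z(R) = -21/20 (z(R) = -(11/10 + R/R)/2 = -(11*(⅒) + 1)/2 = -(11/10 + 1)/2 = -½*21/10 = -21/20)
x(U) = -21*U/20 (x(U) = (-21*(U + U)/20)/2 = (-21*U/10)/2 = -21*U/20)
p + x(670) = -174943 - 21/20*670 = -174943 - 1407/2 = -351293/2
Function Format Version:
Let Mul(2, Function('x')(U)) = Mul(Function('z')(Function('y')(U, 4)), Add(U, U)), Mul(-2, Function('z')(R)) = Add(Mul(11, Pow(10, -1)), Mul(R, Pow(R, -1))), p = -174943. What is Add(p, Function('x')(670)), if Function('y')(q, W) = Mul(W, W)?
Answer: Rational(-351293, 2) ≈ -1.7565e+5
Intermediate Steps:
Function('y')(q, W) = Pow(W, 2)
Function('z')(R) = Rational(-21, 20) (Function('z')(R) = Mul(Rational(-1, 2), Add(Mul(11, Pow(10, -1)), Mul(R, Pow(R, -1)))) = Mul(Rational(-1, 2), Add(Mul(11, Rational(1, 10)), 1)) = Mul(Rational(-1, 2), Add(Rational(11, 10), 1)) = Mul(Rational(-1, 2), Rational(21, 10)) = Rational(-21, 20))
Function('x')(U) = Mul(Rational(-21, 20), U) (Function('x')(U) = Mul(Rational(1, 2), Mul(Rational(-21, 20), Add(U, U))) = Mul(Rational(1, 2), Mul(Rational(-21, 20), Mul(2, U))) = Mul(Rational(1, 2), Mul(Rational(-21, 10), U)) = Mul(Rational(-21, 20), U))
Add(p, Function('x')(670)) = Add(-174943, Mul(Rational(-21, 20), 670)) = Add(-174943, Rational(-1407, 2)) = Rational(-351293, 2)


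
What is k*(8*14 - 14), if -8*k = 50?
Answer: -1225/2 ≈ -612.50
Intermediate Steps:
k = -25/4 (k = -1/8*50 = -25/4 ≈ -6.2500)
k*(8*14 - 14) = -25*(8*14 - 14)/4 = -25*(112 - 14)/4 = -25/4*98 = -1225/2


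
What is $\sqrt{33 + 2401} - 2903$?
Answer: $-2903 + \sqrt{2434} \approx -2853.7$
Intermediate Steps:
$\sqrt{33 + 2401} - 2903 = \sqrt{2434} - 2903 = -2903 + \sqrt{2434}$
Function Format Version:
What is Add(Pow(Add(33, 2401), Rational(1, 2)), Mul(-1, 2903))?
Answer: Add(-2903, Pow(2434, Rational(1, 2))) ≈ -2853.7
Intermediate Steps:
Add(Pow(Add(33, 2401), Rational(1, 2)), Mul(-1, 2903)) = Add(Pow(2434, Rational(1, 2)), -2903) = Add(-2903, Pow(2434, Rational(1, 2)))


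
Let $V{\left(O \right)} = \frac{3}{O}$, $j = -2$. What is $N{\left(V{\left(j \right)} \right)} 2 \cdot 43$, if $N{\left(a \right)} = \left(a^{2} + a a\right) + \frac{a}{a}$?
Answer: $473$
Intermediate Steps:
$N{\left(a \right)} = 1 + 2 a^{2}$ ($N{\left(a \right)} = \left(a^{2} + a^{2}\right) + 1 = 2 a^{2} + 1 = 1 + 2 a^{2}$)
$N{\left(V{\left(j \right)} \right)} 2 \cdot 43 = \left(1 + 2 \left(\frac{3}{-2}\right)^{2}\right) 2 \cdot 43 = \left(1 + 2 \left(3 \left(- \frac{1}{2}\right)\right)^{2}\right) 2 \cdot 43 = \left(1 + 2 \left(- \frac{3}{2}\right)^{2}\right) 2 \cdot 43 = \left(1 + 2 \cdot \frac{9}{4}\right) 2 \cdot 43 = \left(1 + \frac{9}{2}\right) 2 \cdot 43 = \frac{11}{2} \cdot 2 \cdot 43 = 11 \cdot 43 = 473$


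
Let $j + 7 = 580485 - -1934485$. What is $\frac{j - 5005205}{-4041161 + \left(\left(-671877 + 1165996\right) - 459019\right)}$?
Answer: $\frac{2490242}{4006061} \approx 0.62162$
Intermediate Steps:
$j = 2514963$ ($j = -7 + \left(580485 - -1934485\right) = -7 + \left(580485 + 1934485\right) = -7 + 2514970 = 2514963$)
$\frac{j - 5005205}{-4041161 + \left(\left(-671877 + 1165996\right) - 459019\right)} = \frac{2514963 - 5005205}{-4041161 + \left(\left(-671877 + 1165996\right) - 459019\right)} = - \frac{2490242}{-4041161 + \left(494119 - 459019\right)} = - \frac{2490242}{-4041161 + 35100} = - \frac{2490242}{-4006061} = \left(-2490242\right) \left(- \frac{1}{4006061}\right) = \frac{2490242}{4006061}$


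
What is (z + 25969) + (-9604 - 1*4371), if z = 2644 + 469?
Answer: 15107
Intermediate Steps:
z = 3113
(z + 25969) + (-9604 - 1*4371) = (3113 + 25969) + (-9604 - 1*4371) = 29082 + (-9604 - 4371) = 29082 - 13975 = 15107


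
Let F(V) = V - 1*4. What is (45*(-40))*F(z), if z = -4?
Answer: 14400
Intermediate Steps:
F(V) = -4 + V (F(V) = V - 4 = -4 + V)
(45*(-40))*F(z) = (45*(-40))*(-4 - 4) = -1800*(-8) = 14400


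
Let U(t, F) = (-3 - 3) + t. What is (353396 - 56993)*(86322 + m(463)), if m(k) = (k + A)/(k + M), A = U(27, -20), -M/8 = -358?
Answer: 28375032460178/1109 ≈ 2.5586e+10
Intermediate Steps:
M = 2864 (M = -8*(-358) = 2864)
U(t, F) = -6 + t
A = 21 (A = -6 + 27 = 21)
m(k) = (21 + k)/(2864 + k) (m(k) = (k + 21)/(k + 2864) = (21 + k)/(2864 + k))
(353396 - 56993)*(86322 + m(463)) = (353396 - 56993)*(86322 + (21 + 463)/(2864 + 463)) = 296403*(86322 + 484/3327) = 296403*(287193778/3327) = 28375032460178/1109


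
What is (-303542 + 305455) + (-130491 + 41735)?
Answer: -86843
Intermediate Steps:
(-303542 + 305455) + (-130491 + 41735) = 1913 - 88756 = -86843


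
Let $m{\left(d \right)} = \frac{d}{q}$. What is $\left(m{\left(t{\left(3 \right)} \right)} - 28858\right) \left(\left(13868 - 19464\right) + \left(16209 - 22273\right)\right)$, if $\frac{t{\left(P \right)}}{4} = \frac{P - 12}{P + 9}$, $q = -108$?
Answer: $\frac{3028355605}{9} \approx 3.3648 \cdot 10^{8}$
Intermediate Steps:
$t{\left(P \right)} = \frac{4 \left(-12 + P\right)}{9 + P}$ ($t{\left(P \right)} = 4 \frac{P - 12}{P + 9} = 4 \frac{-12 + P}{9 + P} = \frac{4 \left(-12 + P\right)}{9 + P}$)
$m{\left(d \right)} = - \frac{d}{108}$ ($m{\left(d \right)} = \frac{d}{-108} = d \left(- \frac{1}{108}\right) = - \frac{d}{108}$)
$\left(m{\left(t{\left(3 \right)} \right)} - 28858\right) \left(\left(13868 - 19464\right) + \left(16209 - 22273\right)\right) = \left(- \frac{4 \frac{1}{9 + 3} \left(-12 + 3\right)}{108} - 28858\right) \left(\left(13868 - 19464\right) + \left(16209 - 22273\right)\right) = \left(- \frac{4 \cdot \frac{1}{12} \left(-9\right)}{108} - 28858\right) \left(-5596 - 6064\right) = \left(- \frac{4 \cdot \frac{1}{12} \left(-9\right)}{108} - 28858\right) \left(-11660\right) = \left(\left(- \frac{1}{108}\right) \left(-3\right) - 28858\right) \left(-11660\right) = \left(\frac{1}{36} - 28858\right) \left(-11660\right) = \left(- \frac{1038887}{36}\right) \left(-11660\right) = \frac{3028355605}{9}$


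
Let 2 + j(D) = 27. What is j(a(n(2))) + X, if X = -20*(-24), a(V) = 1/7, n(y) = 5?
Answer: 505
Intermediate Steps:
a(V) = ⅐
j(D) = 25 (j(D) = -2 + 27 = 25)
X = 480
j(a(n(2))) + X = 25 + 480 = 505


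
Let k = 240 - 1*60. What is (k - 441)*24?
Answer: -6264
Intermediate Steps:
k = 180 (k = 240 - 60 = 180)
(k - 441)*24 = (180 - 441)*24 = -261*24 = -6264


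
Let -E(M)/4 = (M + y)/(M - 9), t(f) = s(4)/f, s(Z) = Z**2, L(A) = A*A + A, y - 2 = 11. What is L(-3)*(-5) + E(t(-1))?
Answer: -762/25 ≈ -30.480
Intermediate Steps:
y = 13 (y = 2 + 11 = 13)
L(A) = A + A**2 (L(A) = A**2 + A = A + A**2)
t(f) = 16/f (t(f) = 4**2/f = 16/f)
E(M) = -4*(13 + M)/(-9 + M) (E(M) = -4*(M + 13)/(M - 9) = -4*(13 + M)/(-9 + M))
L(-3)*(-5) + E(t(-1)) = -3*(1 - 3)*(-5) + 4*(-13 - 16/(-1))/(-9 + 16/(-1)) = -3*(-2)*(-5) + 4*(-13 - 16*(-1))/(-9 + 16*(-1)) = 6*(-5) + 4*(-13 - 1*(-16))/(-9 - 16) = -30 + 4*(-13 + 16)/(-25) = -30 + 4*(-1/25)*3 = -30 - 12/25 = -762/25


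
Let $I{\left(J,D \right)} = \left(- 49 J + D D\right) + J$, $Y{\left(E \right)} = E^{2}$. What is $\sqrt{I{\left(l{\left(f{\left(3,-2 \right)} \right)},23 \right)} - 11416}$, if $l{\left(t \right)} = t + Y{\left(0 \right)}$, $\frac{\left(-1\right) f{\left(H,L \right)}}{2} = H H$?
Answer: $i \sqrt{10023} \approx 100.11 i$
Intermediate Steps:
$f{\left(H,L \right)} = - 2 H^{2}$ ($f{\left(H,L \right)} = - 2 H H = - 2 H^{2}$)
$l{\left(t \right)} = t$ ($l{\left(t \right)} = t + 0^{2} = t + 0 = t$)
$I{\left(J,D \right)} = D^{2} - 48 J$ ($I{\left(J,D \right)} = \left(- 49 J + D^{2}\right) + J = \left(D^{2} - 49 J\right) + J = D^{2} - 48 J$)
$\sqrt{I{\left(l{\left(f{\left(3,-2 \right)} \right)},23 \right)} - 11416} = \sqrt{\left(23^{2} - 48 \left(- 2 \cdot 3^{2}\right)\right) - 11416} = \sqrt{\left(529 - 48 \left(\left(-2\right) 9\right)\right) - 11416} = \sqrt{\left(529 - -864\right) - 11416} = \sqrt{\left(529 + 864\right) - 11416} = \sqrt{1393 - 11416} = \sqrt{-10023} = i \sqrt{10023}$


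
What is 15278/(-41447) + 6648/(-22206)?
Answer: -102467154/153395347 ≈ -0.66799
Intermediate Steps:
15278/(-41447) + 6648/(-22206) = 15278*(-1/41447) + 6648*(-1/22206) = -15278/41447 - 1108/3701 = -102467154/153395347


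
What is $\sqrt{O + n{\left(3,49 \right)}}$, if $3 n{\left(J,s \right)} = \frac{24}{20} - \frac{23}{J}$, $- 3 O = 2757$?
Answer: $\frac{2 i \sqrt{51815}}{15} \approx 30.351 i$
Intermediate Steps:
$O = -919$ ($O = \left(- \frac{1}{3}\right) 2757 = -919$)
$n{\left(J,s \right)} = \frac{2}{5} - \frac{23}{3 J}$ ($n{\left(J,s \right)} = \frac{\frac{24}{20} - \frac{23}{J}}{3} = \frac{24 \cdot \frac{1}{20} - \frac{23}{J}}{3} = \frac{\frac{6}{5} - \frac{23}{J}}{3} = \frac{2}{5} - \frac{23}{3 J}$)
$\sqrt{O + n{\left(3,49 \right)}} = \sqrt{-919 + \frac{-115 + 6 \cdot 3}{15 \cdot 3}} = \sqrt{-919 + \frac{1}{15} \cdot \frac{1}{3} \left(-115 + 18\right)} = \sqrt{-919 + \frac{1}{15} \cdot \frac{1}{3} \left(-97\right)} = \sqrt{-919 - \frac{97}{45}} = \sqrt{- \frac{41452}{45}} = \frac{2 i \sqrt{51815}}{15}$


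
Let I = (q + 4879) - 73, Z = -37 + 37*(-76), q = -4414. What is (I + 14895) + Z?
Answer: 12438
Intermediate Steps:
Z = -2849 (Z = -37 - 2812 = -2849)
I = 392 (I = (-4414 + 4879) - 73 = 465 - 73 = 392)
(I + 14895) + Z = (392 + 14895) - 2849 = 15287 - 2849 = 12438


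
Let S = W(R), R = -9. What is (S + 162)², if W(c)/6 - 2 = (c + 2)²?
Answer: 219024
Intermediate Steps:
W(c) = 12 + 6*(2 + c)² (W(c) = 12 + 6*(c + 2)² = 12 + 6*(2 + c)²)
S = 306 (S = 12 + 6*(2 - 9)² = 12 + 6*(-7)² = 12 + 6*49 = 12 + 294 = 306)
(S + 162)² = (306 + 162)² = 468² = 219024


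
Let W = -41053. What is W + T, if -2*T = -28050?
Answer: -27028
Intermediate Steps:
T = 14025 (T = -½*(-28050) = 14025)
W + T = -41053 + 14025 = -27028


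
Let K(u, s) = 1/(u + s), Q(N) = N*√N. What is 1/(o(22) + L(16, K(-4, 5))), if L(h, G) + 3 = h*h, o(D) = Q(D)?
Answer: 23/4851 - 2*√22/4851 ≈ 0.0028075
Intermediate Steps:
Q(N) = N^(3/2)
o(D) = D^(3/2)
K(u, s) = 1/(s + u)
L(h, G) = -3 + h² (L(h, G) = -3 + h*h = -3 + h²)
1/(o(22) + L(16, K(-4, 5))) = 1/(22^(3/2) + (-3 + 16²)) = 1/(22*√22 + (-3 + 256)) = 1/(22*√22 + 253) = 1/(253 + 22*√22)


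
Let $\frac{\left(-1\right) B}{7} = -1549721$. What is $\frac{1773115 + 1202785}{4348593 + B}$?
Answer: $\frac{148795}{759832} \approx 0.19583$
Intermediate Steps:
$B = 10848047$ ($B = \left(-7\right) \left(-1549721\right) = 10848047$)
$\frac{1773115 + 1202785}{4348593 + B} = \frac{1773115 + 1202785}{4348593 + 10848047} = \frac{2975900}{15196640} = 2975900 \cdot \frac{1}{15196640} = \frac{148795}{759832}$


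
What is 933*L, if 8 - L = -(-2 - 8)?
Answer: -1866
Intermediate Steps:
L = -2 (L = 8 - (-1)*(-2 - 8) = 8 - (-1)*(-10) = 8 - 1*10 = 8 - 10 = -2)
933*L = 933*(-2) = -1866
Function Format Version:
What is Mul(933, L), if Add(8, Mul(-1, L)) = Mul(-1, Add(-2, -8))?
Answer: -1866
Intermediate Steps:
L = -2 (L = Add(8, Mul(-1, Mul(-1, Add(-2, -8)))) = Add(8, Mul(-1, Mul(-1, -10))) = Add(8, Mul(-1, 10)) = Add(8, -10) = -2)
Mul(933, L) = Mul(933, -2) = -1866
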